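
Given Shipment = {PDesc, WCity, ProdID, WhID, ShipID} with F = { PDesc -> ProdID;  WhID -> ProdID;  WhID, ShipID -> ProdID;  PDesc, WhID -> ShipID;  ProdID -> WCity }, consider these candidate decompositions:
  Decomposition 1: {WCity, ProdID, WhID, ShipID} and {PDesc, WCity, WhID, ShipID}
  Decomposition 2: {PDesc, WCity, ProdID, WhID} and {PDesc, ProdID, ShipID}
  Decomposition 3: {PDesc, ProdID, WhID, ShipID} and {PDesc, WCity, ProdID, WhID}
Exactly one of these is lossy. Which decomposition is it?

Decomposition 1: common = {WCity, WhID, ShipID}, closure = {WCity, ProdID, WhID, ShipID} → lossless.
Decomposition 2: common = {PDesc, ProdID}, closure = {PDesc, WCity, ProdID} → lossy.
Decomposition 3: common = {PDesc, ProdID, WhID}, closure = {PDesc, WCity, ProdID, WhID, ShipID} → lossless.

Decomposition 2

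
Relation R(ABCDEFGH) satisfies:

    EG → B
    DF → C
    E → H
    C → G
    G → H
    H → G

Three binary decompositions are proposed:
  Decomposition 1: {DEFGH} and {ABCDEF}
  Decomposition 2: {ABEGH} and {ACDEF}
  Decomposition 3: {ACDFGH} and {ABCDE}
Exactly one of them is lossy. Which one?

Decomposition 1: common = {DEF}, closure = {BCDEFGH} → lossless.
Decomposition 2: common = {AE}, closure = {ABEGH} → lossless.
Decomposition 3: common = {ACD}, closure = {ACDGH} → lossy.

Decomposition 3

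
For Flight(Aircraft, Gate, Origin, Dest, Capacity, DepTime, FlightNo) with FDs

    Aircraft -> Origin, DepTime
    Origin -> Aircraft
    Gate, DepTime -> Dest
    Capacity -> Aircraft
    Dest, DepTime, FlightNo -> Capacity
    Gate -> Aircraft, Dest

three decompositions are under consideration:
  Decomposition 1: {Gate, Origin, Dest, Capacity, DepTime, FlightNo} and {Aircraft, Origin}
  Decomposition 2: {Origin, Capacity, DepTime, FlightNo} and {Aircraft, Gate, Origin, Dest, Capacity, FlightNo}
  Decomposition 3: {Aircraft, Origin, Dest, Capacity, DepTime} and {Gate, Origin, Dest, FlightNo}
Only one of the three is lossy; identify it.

Decomposition 1: common = {Origin}, closure = {Aircraft, Origin, DepTime} → lossless.
Decomposition 2: common = {Origin, Capacity, FlightNo}, closure = {Aircraft, Origin, Capacity, DepTime, FlightNo} → lossless.
Decomposition 3: common = {Origin, Dest}, closure = {Aircraft, Origin, Dest, DepTime} → lossy.

Decomposition 3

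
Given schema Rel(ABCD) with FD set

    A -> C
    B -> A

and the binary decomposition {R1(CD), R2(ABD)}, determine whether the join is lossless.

Common attributes: R1 ∩ R2 = {D}.
No dependency enlarges {D}, so (D)⁺ = {D}.
The closure contains neither all of R1 = {CD} nor all of R2 = {ABD}, so the common attributes are not a superkey of either fragment. The join is lossy.

No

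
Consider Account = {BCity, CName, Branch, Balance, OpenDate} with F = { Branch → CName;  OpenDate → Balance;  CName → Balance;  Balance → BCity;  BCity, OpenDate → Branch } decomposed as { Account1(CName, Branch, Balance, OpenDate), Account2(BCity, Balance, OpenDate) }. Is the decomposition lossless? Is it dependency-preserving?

Lossless test: (Balance, OpenDate)⁺ = {BCity, CName, Branch, Balance, OpenDate}, which contains all of one fragment — lossless.
Dependency preservation: BCity, OpenDate → Branch is not contained in any single fragment, but the restricted closure of its left-hand side across the fragments still reaches the right-hand side; the remaining FDs each lie inside some fragment. All dependencies are preserved.

lossless and dependency-preserving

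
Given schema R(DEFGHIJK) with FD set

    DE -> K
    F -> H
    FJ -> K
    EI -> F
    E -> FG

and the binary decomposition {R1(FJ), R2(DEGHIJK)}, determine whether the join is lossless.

No

Common attributes: R1 ∩ R2 = {J}.
No dependency enlarges {J}, so (J)⁺ = {J}.
The closure contains neither all of R1 = {FJ} nor all of R2 = {DEGHIJK}, so the common attributes are not a superkey of either fragment. The join is lossy.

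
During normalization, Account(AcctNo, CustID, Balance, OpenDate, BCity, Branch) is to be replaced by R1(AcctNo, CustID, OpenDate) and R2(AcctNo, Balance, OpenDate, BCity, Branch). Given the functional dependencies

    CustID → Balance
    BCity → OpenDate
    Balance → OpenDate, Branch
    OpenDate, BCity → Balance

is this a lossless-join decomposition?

Common attributes: R1 ∩ R2 = {AcctNo, OpenDate}.
No dependency enlarges {AcctNo, OpenDate}, so (AcctNo, OpenDate)⁺ = {AcctNo, OpenDate}.
The closure contains neither all of R1 = {AcctNo, CustID, OpenDate} nor all of R2 = {AcctNo, Balance, OpenDate, BCity, Branch}, so the common attributes are not a superkey of either fragment. The join is lossy.

No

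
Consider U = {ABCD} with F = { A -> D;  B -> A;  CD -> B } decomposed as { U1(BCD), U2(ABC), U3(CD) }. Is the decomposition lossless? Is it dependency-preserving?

Lossless test (chase): Rows 1 and 2 agree on B; apply B→A and equate their A entries. Rows 1 and 3 agree on CD; apply CD→B and equate their B entries. Rows 1 and 2 agree on A; apply A→D and equate their D entries. Rows 1 and 3 agree on B; apply B→A and equate their A entries. Row 1 is now all distinguished symbols — the join is lossless.
Dependency preservation: the restricted closure of {A} across the fragments never reaches {D}, so A → D cannot be enforced without a join — not preserved.

lossless but not dependency-preserving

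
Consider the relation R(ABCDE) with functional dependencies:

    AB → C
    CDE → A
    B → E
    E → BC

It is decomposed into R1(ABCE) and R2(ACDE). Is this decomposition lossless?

Common attributes: R1 ∩ R2 = {ACE}.
Closure of {ACE}: E → BC applies, adding B. So (ACE)⁺ = {ABCE}.
This closure contains every attribute of R1, so R1 ∩ R2 → R1. The join is lossless.

Yes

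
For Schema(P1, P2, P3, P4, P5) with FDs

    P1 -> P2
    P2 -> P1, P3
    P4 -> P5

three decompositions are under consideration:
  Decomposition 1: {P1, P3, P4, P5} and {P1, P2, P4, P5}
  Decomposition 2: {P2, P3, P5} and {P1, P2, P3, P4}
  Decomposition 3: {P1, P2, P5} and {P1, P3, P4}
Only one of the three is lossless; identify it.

Decomposition 1

Decomposition 1: common = {P1, P4, P5}, closure = {P1, P2, P3, P4, P5} → lossless.
Decomposition 2: common = {P2, P3}, closure = {P1, P2, P3} → lossy.
Decomposition 3: common = {P1}, closure = {P1, P2, P3} → lossy.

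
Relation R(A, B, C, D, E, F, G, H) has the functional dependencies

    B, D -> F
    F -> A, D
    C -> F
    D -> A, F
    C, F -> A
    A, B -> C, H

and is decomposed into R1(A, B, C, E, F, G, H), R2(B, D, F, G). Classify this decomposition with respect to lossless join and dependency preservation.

Lossless test: (B, F, G)⁺ = {A, B, C, D, F, G, H}, which contains all of one fragment — lossless.
Dependency preservation: F → A, D; D → A, F are not contained in any single fragment, but the restricted closure of each left-hand side across the fragments still reaches the right-hand side; the remaining FDs each lie inside some fragment. All dependencies are preserved.

lossless and dependency-preserving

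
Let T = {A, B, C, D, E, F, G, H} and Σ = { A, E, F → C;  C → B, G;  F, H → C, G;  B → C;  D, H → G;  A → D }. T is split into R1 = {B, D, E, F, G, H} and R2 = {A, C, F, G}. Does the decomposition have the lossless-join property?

Common attributes: R1 ∩ R2 = {F, G}.
No dependency enlarges {F, G}, so (F, G)⁺ = {F, G}.
The closure contains neither all of R1 = {B, D, E, F, G, H} nor all of R2 = {A, C, F, G}, so the common attributes are not a superkey of either fragment. The join is lossy.

No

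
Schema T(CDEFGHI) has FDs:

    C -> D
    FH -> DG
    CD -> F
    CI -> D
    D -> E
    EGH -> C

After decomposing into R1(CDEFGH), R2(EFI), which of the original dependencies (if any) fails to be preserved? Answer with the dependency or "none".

C → D lies within R1.
FH → DG lies within R1.
CD → F lies within R1.
CI → D: restricted closure across fragments reaches D.
D → E lies within R1.
EGH → C lies within R1.
Every dependency is enforceable on the fragments, so the decomposition is dependency-preserving.

none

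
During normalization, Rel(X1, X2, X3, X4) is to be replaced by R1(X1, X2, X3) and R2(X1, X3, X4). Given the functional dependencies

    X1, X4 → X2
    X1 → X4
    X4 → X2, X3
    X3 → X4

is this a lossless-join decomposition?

Common attributes: R1 ∩ R2 = {X1, X3}.
Closure of {X1, X3}: X1 → X4 applies, adding X4; X4 → X2, X3 applies, adding X2. So (X1, X3)⁺ = {X1, X2, X3, X4}.
This closure contains every attribute of R1, so R1 ∩ R2 → R1. The join is lossless.

Yes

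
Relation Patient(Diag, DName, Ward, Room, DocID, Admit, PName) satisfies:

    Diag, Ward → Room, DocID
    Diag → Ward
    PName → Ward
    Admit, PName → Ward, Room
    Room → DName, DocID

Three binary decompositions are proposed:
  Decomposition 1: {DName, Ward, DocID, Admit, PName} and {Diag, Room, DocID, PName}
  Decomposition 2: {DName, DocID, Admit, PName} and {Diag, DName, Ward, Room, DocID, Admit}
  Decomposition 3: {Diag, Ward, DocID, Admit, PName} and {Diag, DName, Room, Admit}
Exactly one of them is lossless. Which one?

Decomposition 3

Decomposition 1: common = {DocID, PName}, closure = {Ward, DocID, PName} → lossy.
Decomposition 2: common = {DName, DocID, Admit}, closure = {DName, DocID, Admit} → lossy.
Decomposition 3: common = {Diag, Admit}, closure = {Diag, DName, Ward, Room, DocID, Admit} → lossless.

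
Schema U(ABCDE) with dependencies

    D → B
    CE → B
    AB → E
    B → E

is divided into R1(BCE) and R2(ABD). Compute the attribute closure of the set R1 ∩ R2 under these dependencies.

BE

R1 ∩ R2 = {B}.
B → E applies, adding E
Closure: {BE}.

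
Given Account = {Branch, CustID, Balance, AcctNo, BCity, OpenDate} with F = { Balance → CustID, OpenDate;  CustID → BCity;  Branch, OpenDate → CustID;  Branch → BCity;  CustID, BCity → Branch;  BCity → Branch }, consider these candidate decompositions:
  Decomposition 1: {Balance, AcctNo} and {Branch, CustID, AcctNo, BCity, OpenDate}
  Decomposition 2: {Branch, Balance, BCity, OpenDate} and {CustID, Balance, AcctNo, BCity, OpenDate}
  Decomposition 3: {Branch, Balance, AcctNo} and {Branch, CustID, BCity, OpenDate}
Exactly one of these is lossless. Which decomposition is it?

Decomposition 1: common = {AcctNo}, closure = {AcctNo} → lossy.
Decomposition 2: common = {Balance, BCity, OpenDate}, closure = {Branch, CustID, Balance, BCity, OpenDate} → lossless.
Decomposition 3: common = {Branch}, closure = {Branch, BCity} → lossy.

Decomposition 2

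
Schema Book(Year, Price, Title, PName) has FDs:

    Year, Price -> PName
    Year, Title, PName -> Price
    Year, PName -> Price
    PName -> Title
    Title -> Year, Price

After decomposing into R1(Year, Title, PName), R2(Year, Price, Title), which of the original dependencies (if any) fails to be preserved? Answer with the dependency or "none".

none

Year, Price → PName: restricted closure across fragments reaches PName.
Year, Title, PName → Price: restricted closure across fragments reaches Price.
Year, PName → Price: restricted closure across fragments reaches Price.
PName → Title lies within R1.
Title → Year, Price lies within R2.
Every dependency is enforceable on the fragments, so the decomposition is dependency-preserving.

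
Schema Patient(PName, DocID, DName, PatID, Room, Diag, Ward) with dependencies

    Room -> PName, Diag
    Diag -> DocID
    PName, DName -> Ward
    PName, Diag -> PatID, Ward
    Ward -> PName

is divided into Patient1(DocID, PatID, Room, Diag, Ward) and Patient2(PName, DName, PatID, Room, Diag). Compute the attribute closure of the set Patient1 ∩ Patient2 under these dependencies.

PName, DocID, PatID, Room, Diag, Ward

Patient1 ∩ Patient2 = {PatID, Room, Diag}.
Room → PName, Diag applies, adding PName
Diag → DocID applies, adding DocID
PName, Diag → PatID, Ward applies, adding Ward
Closure: {PName, DocID, PatID, Room, Diag, Ward}.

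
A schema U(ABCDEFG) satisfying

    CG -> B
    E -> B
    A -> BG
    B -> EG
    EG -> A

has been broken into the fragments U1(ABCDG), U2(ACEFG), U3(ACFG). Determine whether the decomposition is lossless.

No

Chase test. Columns are ABCDEFG; row i has aⱼ where attribute j ∈ Ui, else bᵢⱼ.
Initial tableau (one row per fragment):
  row 1: a1 a2 a3 a4 b15 b16 a7
  row 2: a1 b22 a3 b24 a5 a6 a7
  row 3: a1 b32 a3 b34 b35 a6 a7
Rows 1 and 2 agree on CG; apply CG→B and equate their B entries.
Rows 1 and 3 agree on CG; apply CG→B and equate their B entries.
Rows 1 and 2 agree on B; apply B→EG and equate their EG entries.
Rows 1 and 3 agree on B; apply B→EG and equate their EG entries.
No row becomes fully distinguished — the join is lossy.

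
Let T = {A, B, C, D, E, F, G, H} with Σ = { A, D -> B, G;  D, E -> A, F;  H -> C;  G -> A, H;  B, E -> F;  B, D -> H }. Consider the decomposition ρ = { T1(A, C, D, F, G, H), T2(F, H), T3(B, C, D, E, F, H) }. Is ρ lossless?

Chase test. Columns are A, B, C, D, E, F, G, H; row i has aⱼ where attribute j ∈ Ti, else bᵢⱼ.
Initial tableau (one row per fragment):
  row 1: a1 b12 a3 a4 b15 a6 a7 a8
  row 2: b21 b22 b23 b24 b25 a6 b27 a8
  row 3: b31 a2 a3 a4 a5 a6 b37 a8
Rows 1 and 2 agree on H; apply H→C and equate their C entries.
No row becomes fully distinguished — the join is lossy.

No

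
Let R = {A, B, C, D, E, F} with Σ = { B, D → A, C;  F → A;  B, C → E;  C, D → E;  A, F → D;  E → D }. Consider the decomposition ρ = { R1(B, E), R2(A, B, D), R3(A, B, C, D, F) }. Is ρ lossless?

Chase test. Columns are A, B, C, D, E, F; row i has aⱼ where attribute j ∈ Ri, else bᵢⱼ.
Initial tableau (one row per fragment):
  row 1: b11 a2 b13 b14 a5 b16
  row 2: a1 a2 b23 a4 b25 b26
  row 3: a1 a2 a3 a4 b35 a6
Rows 2 and 3 agree on B, D; apply B, D→A, C and equate their A, C entries.
Rows 2 and 3 agree on B, C; apply B, C→E and equate their E entries.
No row becomes fully distinguished — the join is lossy.

No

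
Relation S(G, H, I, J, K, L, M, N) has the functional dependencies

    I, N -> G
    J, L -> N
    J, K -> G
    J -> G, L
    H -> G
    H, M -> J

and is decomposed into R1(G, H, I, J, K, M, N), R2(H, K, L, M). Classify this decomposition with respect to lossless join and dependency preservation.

lossless but not dependency-preserving

Lossless test: (H, K, M)⁺ = {G, H, J, K, L, M, N}, which contains all of one fragment — lossless.
Dependency preservation: the restricted closure of {J} across the fragments never reaches {G, L}, so J → G, L cannot be enforced without a join — not preserved.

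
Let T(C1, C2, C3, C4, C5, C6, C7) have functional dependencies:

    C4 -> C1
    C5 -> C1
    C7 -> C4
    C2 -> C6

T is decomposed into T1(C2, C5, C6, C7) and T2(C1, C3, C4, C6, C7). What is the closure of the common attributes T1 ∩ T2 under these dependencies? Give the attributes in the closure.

C1, C4, C6, C7

T1 ∩ T2 = {C6, C7}.
C7 → C4 applies, adding C4
C4 → C1 applies, adding C1
Closure: {C1, C4, C6, C7}.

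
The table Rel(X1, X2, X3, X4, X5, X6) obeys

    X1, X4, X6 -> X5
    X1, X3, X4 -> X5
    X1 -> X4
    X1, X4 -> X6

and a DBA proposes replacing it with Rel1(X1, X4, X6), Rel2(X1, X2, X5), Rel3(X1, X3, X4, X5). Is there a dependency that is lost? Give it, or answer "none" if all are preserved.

X1, X4, X6 → X5: restricted closure across fragments reaches X5.
X1, X3, X4 → X5 lies within Rel3.
X1 → X4 lies within Rel1.
X1, X4 → X6 lies within Rel1.
Every dependency is enforceable on the fragments, so the decomposition is dependency-preserving.

none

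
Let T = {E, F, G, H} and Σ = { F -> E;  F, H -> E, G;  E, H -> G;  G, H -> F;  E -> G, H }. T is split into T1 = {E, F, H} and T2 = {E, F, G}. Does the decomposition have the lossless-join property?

Common attributes: T1 ∩ T2 = {E, F}.
Closure of {E, F}: E → G, H applies, adding G, H. So (E, F)⁺ = {E, F, G, H}.
This closure contains every attribute of T1, so T1 ∩ T2 → T1. The join is lossless.

Yes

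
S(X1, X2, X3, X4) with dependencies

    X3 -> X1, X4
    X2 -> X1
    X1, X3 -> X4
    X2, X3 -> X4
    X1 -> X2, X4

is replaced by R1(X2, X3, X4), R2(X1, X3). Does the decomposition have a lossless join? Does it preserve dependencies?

Lossless test: (X3)⁺ = {X1, X2, X3, X4}, which contains all of one fragment — lossless.
Dependency preservation: the restricted closure of {X2} across the fragments never reaches {X1}, so X2 → X1 cannot be enforced without a join — not preserved.

lossless but not dependency-preserving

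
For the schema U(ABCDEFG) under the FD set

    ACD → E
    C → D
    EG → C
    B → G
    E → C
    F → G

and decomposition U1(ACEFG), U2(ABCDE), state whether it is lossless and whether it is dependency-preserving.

lossy and not dependency-preserving

Lossless test: (ACE)⁺ = {ACDE}, which is a superkey of neither fragment — lossy.
Dependency preservation: the restricted closure of {B} across the fragments never reaches {G}, so B → G cannot be enforced without a join — not preserved.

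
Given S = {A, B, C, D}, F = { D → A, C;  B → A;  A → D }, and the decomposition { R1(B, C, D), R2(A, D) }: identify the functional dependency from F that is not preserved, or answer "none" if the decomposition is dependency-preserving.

none

D → A, C: restricted closure across fragments reaches A, C.
B → A: restricted closure across fragments reaches A.
A → D lies within R2.
Every dependency is enforceable on the fragments, so the decomposition is dependency-preserving.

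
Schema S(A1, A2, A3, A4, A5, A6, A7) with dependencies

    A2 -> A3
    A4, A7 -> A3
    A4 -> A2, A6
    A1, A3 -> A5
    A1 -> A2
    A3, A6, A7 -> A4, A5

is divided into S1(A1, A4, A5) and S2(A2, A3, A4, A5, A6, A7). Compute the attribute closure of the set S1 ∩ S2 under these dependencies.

S1 ∩ S2 = {A4, A5}.
A4 → A2, A6 applies, adding A2, A6
A2 → A3 applies, adding A3
Closure: {A2, A3, A4, A5, A6}.

A2, A3, A4, A5, A6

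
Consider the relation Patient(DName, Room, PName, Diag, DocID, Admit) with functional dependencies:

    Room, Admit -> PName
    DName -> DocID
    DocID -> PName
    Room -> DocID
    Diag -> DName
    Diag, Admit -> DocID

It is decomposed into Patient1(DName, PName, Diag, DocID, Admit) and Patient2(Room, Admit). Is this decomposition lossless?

Common attributes: Patient1 ∩ Patient2 = {Admit}.
No dependency enlarges {Admit}, so (Admit)⁺ = {Admit}.
The closure contains neither all of Patient1 = {DName, PName, Diag, DocID, Admit} nor all of Patient2 = {Room, Admit}, so the common attributes are not a superkey of either fragment. The join is lossy.

No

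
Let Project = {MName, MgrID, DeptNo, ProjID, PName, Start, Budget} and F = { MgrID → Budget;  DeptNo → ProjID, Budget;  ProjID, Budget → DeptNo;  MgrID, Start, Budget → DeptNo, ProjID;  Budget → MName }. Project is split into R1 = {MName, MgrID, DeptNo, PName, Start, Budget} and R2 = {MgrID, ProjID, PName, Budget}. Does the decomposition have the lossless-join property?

Common attributes: R1 ∩ R2 = {MgrID, PName, Budget}.
Closure of {MgrID, PName, Budget}: Budget → MName applies, adding MName. So (MgrID, PName, Budget)⁺ = {MName, MgrID, PName, Budget}.
The closure contains neither all of R1 = {MName, MgrID, DeptNo, PName, Start, Budget} nor all of R2 = {MgrID, ProjID, PName, Budget}, so the common attributes are not a superkey of either fragment. The join is lossy.

No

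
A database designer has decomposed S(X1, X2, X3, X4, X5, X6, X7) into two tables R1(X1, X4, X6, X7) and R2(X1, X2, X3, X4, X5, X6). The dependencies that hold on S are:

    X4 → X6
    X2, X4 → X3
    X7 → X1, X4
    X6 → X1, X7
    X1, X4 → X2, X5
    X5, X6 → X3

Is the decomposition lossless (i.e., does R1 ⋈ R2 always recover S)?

Yes

Common attributes: R1 ∩ R2 = {X1, X4, X6}.
Closure of {X1, X4, X6}: X6 → X1, X7 applies, adding X7; X1, X4 → X2, X5 applies, adding X2, X5; X5, X6 → X3 applies, adding X3. So (X1, X4, X6)⁺ = {X1, X2, X3, X4, X5, X6, X7}.
This closure contains every attribute of R1, so R1 ∩ R2 → R1. The join is lossless.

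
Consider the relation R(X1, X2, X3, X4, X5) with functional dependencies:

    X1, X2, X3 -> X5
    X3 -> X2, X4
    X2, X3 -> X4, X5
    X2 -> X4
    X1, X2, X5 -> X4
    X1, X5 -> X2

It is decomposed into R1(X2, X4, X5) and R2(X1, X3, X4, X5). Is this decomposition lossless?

No

Common attributes: R1 ∩ R2 = {X4, X5}.
No dependency enlarges {X4, X5}, so (X4, X5)⁺ = {X4, X5}.
The closure contains neither all of R1 = {X2, X4, X5} nor all of R2 = {X1, X3, X4, X5}, so the common attributes are not a superkey of either fragment. The join is lossy.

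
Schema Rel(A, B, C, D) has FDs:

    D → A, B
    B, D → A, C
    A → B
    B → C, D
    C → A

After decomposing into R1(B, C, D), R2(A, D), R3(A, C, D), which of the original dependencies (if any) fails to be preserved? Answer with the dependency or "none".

D → A, B: restricted closure across fragments reaches A, B.
B, D → A, C: restricted closure across fragments reaches A, C.
A → B: restricted closure across fragments reaches B.
B → C, D lies within R1.
C → A lies within R3.
Every dependency is enforceable on the fragments, so the decomposition is dependency-preserving.

none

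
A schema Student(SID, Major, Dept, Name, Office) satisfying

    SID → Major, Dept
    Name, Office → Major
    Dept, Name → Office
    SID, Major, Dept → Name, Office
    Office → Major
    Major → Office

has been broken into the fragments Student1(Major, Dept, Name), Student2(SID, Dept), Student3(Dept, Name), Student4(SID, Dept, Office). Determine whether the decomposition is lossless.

No

Chase test. Columns are SID, Major, Dept, Name, Office; row i has aⱼ where attribute j ∈ Studenti, else bᵢⱼ.
Initial tableau (one row per fragment):
  row 1: b11 a2 a3 a4 b15
  row 2: a1 b22 a3 b24 b25
  row 3: b31 b32 a3 a4 b35
  row 4: a1 b42 a3 b44 a5
Rows 2 and 4 agree on SID; apply SID→Major, Dept and equate their Major, Dept entries.
Rows 1 and 3 agree on Dept, Name; apply Dept, Name→Office and equate their Office entries.
Rows 2 and 4 agree on SID, Major, Dept; apply SID, Major, Dept→Name, Office and equate their Name, Office entries.
Rows 1 and 3 agree on Office; apply Office→Major and equate their Major entries.
No row becomes fully distinguished — the join is lossy.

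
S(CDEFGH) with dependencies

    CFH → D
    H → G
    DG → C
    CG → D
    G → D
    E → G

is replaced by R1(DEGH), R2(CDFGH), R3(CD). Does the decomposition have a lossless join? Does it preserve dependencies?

lossy but dependency-preserving

Lossless test (chase): Rows 1 and 2 agree on DG; apply DG→C and equate their C entries. No row becomes fully distinguished — the join is lossy.
Dependency preservation: every FD's attributes lie within a single fragment, so each can be enforced locally — preserved.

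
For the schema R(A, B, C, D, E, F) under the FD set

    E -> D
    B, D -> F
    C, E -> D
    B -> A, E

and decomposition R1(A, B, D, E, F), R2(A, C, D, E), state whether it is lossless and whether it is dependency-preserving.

lossy but dependency-preserving

Lossless test: (A, D, E)⁺ = {A, D, E}, which is a superkey of neither fragment — lossy.
Dependency preservation: every FD's attributes lie within a single fragment, so each can be enforced locally — preserved.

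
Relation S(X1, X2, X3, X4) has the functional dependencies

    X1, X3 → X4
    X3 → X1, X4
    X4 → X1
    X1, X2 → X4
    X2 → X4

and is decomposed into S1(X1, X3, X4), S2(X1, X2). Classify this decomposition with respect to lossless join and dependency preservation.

Lossless test: (X1)⁺ = {X1}, which is a superkey of neither fragment — lossy.
Dependency preservation: the restricted closure of {X1, X2} across the fragments never reaches {X4}, so X1, X2 → X4 cannot be enforced without a join — not preserved.

lossy and not dependency-preserving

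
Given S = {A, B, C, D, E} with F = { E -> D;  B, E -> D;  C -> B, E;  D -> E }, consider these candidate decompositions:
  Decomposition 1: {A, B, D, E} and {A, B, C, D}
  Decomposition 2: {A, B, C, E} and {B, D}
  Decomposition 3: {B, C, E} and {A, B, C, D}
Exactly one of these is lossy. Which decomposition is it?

Decomposition 1: common = {A, B, D}, closure = {A, B, D, E} → lossless.
Decomposition 2: common = {B}, closure = {B} → lossy.
Decomposition 3: common = {B, C}, closure = {B, C, D, E} → lossless.

Decomposition 2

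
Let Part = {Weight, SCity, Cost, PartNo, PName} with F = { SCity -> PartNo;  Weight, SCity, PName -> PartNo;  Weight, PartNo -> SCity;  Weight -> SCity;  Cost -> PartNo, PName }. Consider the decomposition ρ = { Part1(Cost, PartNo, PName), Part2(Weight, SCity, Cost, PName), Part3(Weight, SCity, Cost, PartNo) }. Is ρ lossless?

Chase test. Columns are Weight, SCity, Cost, PartNo, PName; row i has aⱼ where attribute j ∈ Parti, else bᵢⱼ.
Initial tableau (one row per fragment):
  row 1: b11 b12 a3 a4 a5
  row 2: a1 a2 a3 b24 a5
  row 3: a1 a2 a3 a4 b35
Rows 2 and 3 agree on SCity; apply SCity→PartNo and equate their PartNo entries.
Rows 1 and 3 agree on Cost; apply Cost→PartNo, PName and equate their PartNo, PName entries.
Row 2 is now all distinguished symbols — the join is lossless.

Yes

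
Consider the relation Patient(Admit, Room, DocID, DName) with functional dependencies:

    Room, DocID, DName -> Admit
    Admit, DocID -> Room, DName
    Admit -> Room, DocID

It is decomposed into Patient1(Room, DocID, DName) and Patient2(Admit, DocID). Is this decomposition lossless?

No

Common attributes: Patient1 ∩ Patient2 = {DocID}.
No dependency enlarges {DocID}, so (DocID)⁺ = {DocID}.
The closure contains neither all of Patient1 = {Room, DocID, DName} nor all of Patient2 = {Admit, DocID}, so the common attributes are not a superkey of either fragment. The join is lossy.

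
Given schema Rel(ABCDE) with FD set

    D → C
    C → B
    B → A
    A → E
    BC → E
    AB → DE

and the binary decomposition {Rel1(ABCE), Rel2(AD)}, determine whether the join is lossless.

No

Common attributes: Rel1 ∩ Rel2 = {A}.
Closure of {A}: A → E applies, adding E. So (A)⁺ = {AE}.
The closure contains neither all of Rel1 = {ABCE} nor all of Rel2 = {AD}, so the common attributes are not a superkey of either fragment. The join is lossy.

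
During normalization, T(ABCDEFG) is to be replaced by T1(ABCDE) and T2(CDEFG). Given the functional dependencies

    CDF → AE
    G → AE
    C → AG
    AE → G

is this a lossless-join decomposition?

No

Common attributes: T1 ∩ T2 = {CDE}.
Closure of {CDE}: C → AG applies, adding AG. So (CDE)⁺ = {ACDEG}.
The closure contains neither all of T1 = {ABCDE} nor all of T2 = {CDEFG}, so the common attributes are not a superkey of either fragment. The join is lossy.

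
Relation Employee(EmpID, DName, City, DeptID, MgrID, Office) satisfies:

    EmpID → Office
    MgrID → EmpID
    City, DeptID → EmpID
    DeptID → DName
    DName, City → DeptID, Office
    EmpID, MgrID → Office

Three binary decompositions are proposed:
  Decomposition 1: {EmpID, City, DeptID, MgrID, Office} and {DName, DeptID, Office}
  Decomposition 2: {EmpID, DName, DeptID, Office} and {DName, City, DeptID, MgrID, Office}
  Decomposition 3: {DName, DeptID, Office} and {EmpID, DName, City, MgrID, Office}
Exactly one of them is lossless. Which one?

Decomposition 1: common = {DeptID, Office}, closure = {DName, DeptID, Office} → lossless.
Decomposition 2: common = {DName, DeptID, Office}, closure = {DName, DeptID, Office} → lossy.
Decomposition 3: common = {DName, Office}, closure = {DName, Office} → lossy.

Decomposition 1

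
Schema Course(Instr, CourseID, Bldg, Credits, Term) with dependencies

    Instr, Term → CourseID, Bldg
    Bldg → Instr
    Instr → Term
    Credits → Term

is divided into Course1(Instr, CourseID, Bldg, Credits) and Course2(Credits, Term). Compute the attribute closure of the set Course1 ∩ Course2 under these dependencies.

Credits, Term

Course1 ∩ Course2 = {Credits}.
Credits → Term applies, adding Term
Closure: {Credits, Term}.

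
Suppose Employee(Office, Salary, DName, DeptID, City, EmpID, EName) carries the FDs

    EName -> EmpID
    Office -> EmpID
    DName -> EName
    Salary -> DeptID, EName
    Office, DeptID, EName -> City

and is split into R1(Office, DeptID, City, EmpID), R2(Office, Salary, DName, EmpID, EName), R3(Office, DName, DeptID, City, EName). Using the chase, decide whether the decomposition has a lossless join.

No

Chase test. Columns are Office, Salary, DName, DeptID, City, EmpID, EName; row i has aⱼ where attribute j ∈ Ri, else bᵢⱼ.
Initial tableau (one row per fragment):
  row 1: a1 b12 b13 a4 a5 a6 b17
  row 2: a1 a2 a3 b24 b25 a6 a7
  row 3: a1 b32 a3 a4 a5 b36 a7
Rows 2 and 3 agree on EName; apply EName→EmpID and equate their EmpID entries.
No row becomes fully distinguished — the join is lossy.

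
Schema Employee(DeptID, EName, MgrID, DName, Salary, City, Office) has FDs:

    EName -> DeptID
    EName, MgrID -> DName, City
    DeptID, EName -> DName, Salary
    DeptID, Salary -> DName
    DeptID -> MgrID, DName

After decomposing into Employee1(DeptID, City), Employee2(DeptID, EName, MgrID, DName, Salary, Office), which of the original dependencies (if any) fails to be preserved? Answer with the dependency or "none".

Check EName, MgrID → DName, City: no single fragment contains all of {EName, MgrID, DName, City}, and the restricted closure of {EName, MgrID} across the fragments never reaches {DName, City}.
EName → DeptID is preserved.
DeptID, EName → DName, Salary is preserved.
DeptID, Salary → DName is preserved.
DeptID → MgrID, DName is preserved.

EName, MgrID -> DName, City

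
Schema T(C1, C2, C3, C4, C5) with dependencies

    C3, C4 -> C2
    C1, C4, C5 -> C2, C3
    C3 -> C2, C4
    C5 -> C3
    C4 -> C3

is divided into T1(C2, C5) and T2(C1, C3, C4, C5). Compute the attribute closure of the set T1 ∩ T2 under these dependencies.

C2, C3, C4, C5

T1 ∩ T2 = {C5}.
C5 → C3 applies, adding C3
C3 → C2, C4 applies, adding C2, C4
Closure: {C2, C3, C4, C5}.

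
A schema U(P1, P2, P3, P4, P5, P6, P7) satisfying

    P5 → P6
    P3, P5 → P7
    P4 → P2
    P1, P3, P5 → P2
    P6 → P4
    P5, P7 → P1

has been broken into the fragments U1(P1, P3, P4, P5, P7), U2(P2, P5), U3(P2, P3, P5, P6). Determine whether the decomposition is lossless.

Yes

Chase test. Columns are P1, P2, P3, P4, P5, P6, P7; row i has aⱼ where attribute j ∈ Ui, else bᵢⱼ.
Initial tableau (one row per fragment):
  row 1: a1 b12 a3 a4 a5 b16 a7
  row 2: b21 a2 b23 b24 a5 b26 b27
  row 3: b31 a2 a3 b34 a5 a6 b37
Rows 1 and 2 agree on P5; apply P5→P6 and equate their P6 entries.
Rows 1 and 3 agree on P5; apply P5→P6 and equate their P6 entries.
Rows 1 and 3 agree on P3, P5; apply P3, P5→P7 and equate their P7 entries.
Rows 1 and 2 agree on P6; apply P6→P4 and equate their P4 entries.
Rows 1 and 3 agree on P6; apply P6→P4 and equate their P4 entries.
Rows 1 and 3 agree on P5, P7; apply P5, P7→P1 and equate their P1 entries.
Rows 1 and 2 agree on P4; apply P4→P2 and equate their P2 entries.
Row 1 is now all distinguished symbols — the join is lossless.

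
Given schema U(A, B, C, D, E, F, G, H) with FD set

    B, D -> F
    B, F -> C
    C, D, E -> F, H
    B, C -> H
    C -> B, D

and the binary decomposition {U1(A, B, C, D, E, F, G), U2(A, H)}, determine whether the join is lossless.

Common attributes: U1 ∩ U2 = {A}.
No dependency enlarges {A}, so (A)⁺ = {A}.
The closure contains neither all of U1 = {A, B, C, D, E, F, G} nor all of U2 = {A, H}, so the common attributes are not a superkey of either fragment. The join is lossy.

No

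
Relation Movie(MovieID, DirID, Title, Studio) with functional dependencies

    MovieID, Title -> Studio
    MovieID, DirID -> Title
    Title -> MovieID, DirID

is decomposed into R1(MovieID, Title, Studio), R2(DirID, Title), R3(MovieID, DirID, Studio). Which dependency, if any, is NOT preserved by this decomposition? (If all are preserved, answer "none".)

Check MovieID, DirID → Title: no single fragment contains all of {MovieID, DirID, Title}, and the restricted closure of {MovieID, DirID} across the fragments never reaches {Title}.
MovieID, Title → Studio is preserved.
Title → MovieID, DirID is preserved.

MovieID, DirID -> Title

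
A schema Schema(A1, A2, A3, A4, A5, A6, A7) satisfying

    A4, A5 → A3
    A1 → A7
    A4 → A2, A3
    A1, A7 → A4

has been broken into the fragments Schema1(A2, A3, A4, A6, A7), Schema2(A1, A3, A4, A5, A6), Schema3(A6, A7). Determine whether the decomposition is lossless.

Chase test. Columns are A1, A2, A3, A4, A5, A6, A7; row i has aⱼ where attribute j ∈ Schemai, else bᵢⱼ.
Initial tableau (one row per fragment):
  row 1: b11 a2 a3 a4 b15 a6 a7
  row 2: a1 b22 a3 a4 a5 a6 b27
  row 3: b31 b32 b33 b34 b35 a6 a7
Rows 1 and 2 agree on A4; apply A4→A2, A3 and equate their A2, A3 entries.
No row becomes fully distinguished — the join is lossy.

No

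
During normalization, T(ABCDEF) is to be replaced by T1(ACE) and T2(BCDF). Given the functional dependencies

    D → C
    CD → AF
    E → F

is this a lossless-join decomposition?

No

Common attributes: T1 ∩ T2 = {C}.
No dependency enlarges {C}, so (C)⁺ = {C}.
The closure contains neither all of T1 = {ACE} nor all of T2 = {BCDF}, so the common attributes are not a superkey of either fragment. The join is lossy.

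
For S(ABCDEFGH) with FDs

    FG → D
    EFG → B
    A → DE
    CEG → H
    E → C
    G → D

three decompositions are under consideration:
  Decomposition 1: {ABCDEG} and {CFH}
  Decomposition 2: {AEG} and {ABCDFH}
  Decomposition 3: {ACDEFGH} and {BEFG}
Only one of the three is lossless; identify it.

Decomposition 3

Decomposition 1: common = {C}, closure = {C} → lossy.
Decomposition 2: common = {A}, closure = {ACDE} → lossy.
Decomposition 3: common = {EFG}, closure = {BCDEFGH} → lossless.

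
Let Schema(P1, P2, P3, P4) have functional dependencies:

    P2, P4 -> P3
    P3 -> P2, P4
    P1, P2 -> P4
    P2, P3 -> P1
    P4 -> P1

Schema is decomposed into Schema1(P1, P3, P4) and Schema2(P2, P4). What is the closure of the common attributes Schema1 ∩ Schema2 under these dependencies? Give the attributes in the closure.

Schema1 ∩ Schema2 = {P4}.
P4 → P1 applies, adding P1
Closure: {P1, P4}.

P1, P4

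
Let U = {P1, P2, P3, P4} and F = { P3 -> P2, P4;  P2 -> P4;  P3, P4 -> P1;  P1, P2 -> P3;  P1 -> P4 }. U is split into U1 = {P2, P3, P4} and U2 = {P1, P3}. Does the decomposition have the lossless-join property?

Common attributes: U1 ∩ U2 = {P3}.
Closure of {P3}: P3 → P2, P4 applies, adding P2, P4; P3, P4 → P1 applies, adding P1. So (P3)⁺ = {P1, P2, P3, P4}.
This closure contains every attribute of U1, so U1 ∩ U2 → U1. The join is lossless.

Yes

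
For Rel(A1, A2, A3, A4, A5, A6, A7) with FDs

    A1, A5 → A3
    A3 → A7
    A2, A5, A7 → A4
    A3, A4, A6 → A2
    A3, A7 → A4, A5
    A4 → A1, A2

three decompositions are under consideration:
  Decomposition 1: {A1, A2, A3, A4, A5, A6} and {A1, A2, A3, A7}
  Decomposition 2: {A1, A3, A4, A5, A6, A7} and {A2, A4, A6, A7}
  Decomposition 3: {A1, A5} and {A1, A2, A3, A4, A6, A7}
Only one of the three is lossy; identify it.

Decomposition 3

Decomposition 1: common = {A1, A2, A3}, closure = {A1, A2, A3, A4, A5, A7} → lossless.
Decomposition 2: common = {A4, A6, A7}, closure = {A1, A2, A4, A6, A7} → lossless.
Decomposition 3: common = {A1}, closure = {A1} → lossy.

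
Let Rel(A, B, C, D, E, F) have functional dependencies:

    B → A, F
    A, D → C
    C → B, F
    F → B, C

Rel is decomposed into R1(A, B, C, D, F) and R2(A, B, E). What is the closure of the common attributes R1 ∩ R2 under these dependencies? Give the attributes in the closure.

A, B, C, F

R1 ∩ R2 = {A, B}.
B → A, F applies, adding F
F → B, C applies, adding C
Closure: {A, B, C, F}.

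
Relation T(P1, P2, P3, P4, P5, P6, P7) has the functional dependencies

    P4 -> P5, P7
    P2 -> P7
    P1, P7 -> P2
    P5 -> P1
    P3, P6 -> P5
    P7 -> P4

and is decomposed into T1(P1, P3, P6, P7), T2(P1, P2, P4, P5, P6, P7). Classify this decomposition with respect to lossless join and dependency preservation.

Lossless test: (P1, P6, P7)⁺ = {P1, P2, P4, P5, P6, P7}, which contains all of one fragment — lossless.
Dependency preservation: the restricted closure of {P3, P6} across the fragments never reaches {P5}, so P3, P6 → P5 cannot be enforced without a join — not preserved.

lossless but not dependency-preserving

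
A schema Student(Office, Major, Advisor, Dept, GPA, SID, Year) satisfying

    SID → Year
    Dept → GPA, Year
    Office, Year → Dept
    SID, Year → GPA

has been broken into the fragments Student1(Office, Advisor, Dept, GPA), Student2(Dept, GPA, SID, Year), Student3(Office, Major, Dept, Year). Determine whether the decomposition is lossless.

No

Chase test. Columns are Office, Major, Advisor, Dept, GPA, SID, Year; row i has aⱼ where attribute j ∈ Studenti, else bᵢⱼ.
Initial tableau (one row per fragment):
  row 1: a1 b12 a3 a4 a5 b16 b17
  row 2: b21 b22 b23 a4 a5 a6 a7
  row 3: a1 a2 b33 a4 b35 b36 a7
Rows 1 and 2 agree on Dept; apply Dept→GPA, Year and equate their GPA, Year entries.
Rows 1 and 3 agree on Dept; apply Dept→GPA, Year and equate their GPA, Year entries.
No row becomes fully distinguished — the join is lossy.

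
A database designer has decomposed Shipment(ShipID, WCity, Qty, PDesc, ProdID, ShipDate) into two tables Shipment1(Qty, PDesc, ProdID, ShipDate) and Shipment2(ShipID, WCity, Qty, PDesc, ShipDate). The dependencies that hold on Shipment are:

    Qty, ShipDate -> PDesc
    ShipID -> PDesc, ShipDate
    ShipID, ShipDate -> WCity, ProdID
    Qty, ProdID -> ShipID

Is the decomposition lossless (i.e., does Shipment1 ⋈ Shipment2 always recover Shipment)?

Common attributes: Shipment1 ∩ Shipment2 = {Qty, PDesc, ShipDate}.
No dependency enlarges {Qty, PDesc, ShipDate}, so (Qty, PDesc, ShipDate)⁺ = {Qty, PDesc, ShipDate}.
The closure contains neither all of Shipment1 = {Qty, PDesc, ProdID, ShipDate} nor all of Shipment2 = {ShipID, WCity, Qty, PDesc, ShipDate}, so the common attributes are not a superkey of either fragment. The join is lossy.

No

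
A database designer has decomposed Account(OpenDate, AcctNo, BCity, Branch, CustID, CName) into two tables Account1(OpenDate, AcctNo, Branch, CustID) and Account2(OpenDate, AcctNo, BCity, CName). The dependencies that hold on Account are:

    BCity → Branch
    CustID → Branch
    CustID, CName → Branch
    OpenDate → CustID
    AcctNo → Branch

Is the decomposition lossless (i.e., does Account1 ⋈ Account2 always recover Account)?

Yes

Common attributes: Account1 ∩ Account2 = {OpenDate, AcctNo}.
Closure of {OpenDate, AcctNo}: OpenDate → CustID applies, adding CustID; AcctNo → Branch applies, adding Branch. So (OpenDate, AcctNo)⁺ = {OpenDate, AcctNo, Branch, CustID}.
This closure contains every attribute of Account1, so Account1 ∩ Account2 → Account1. The join is lossless.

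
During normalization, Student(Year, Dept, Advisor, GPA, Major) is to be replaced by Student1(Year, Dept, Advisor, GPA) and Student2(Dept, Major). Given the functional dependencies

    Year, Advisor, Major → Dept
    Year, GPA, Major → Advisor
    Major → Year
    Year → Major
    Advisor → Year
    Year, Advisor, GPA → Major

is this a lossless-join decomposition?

No

Common attributes: Student1 ∩ Student2 = {Dept}.
No dependency enlarges {Dept}, so (Dept)⁺ = {Dept}.
The closure contains neither all of Student1 = {Year, Dept, Advisor, GPA} nor all of Student2 = {Dept, Major}, so the common attributes are not a superkey of either fragment. The join is lossy.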